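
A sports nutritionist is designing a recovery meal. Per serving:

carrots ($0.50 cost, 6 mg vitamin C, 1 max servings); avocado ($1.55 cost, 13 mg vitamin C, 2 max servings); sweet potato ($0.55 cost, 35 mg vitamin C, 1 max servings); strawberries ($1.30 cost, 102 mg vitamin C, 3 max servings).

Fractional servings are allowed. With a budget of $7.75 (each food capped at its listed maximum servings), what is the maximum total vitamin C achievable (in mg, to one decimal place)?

Vitamin C per dollar: strawberries 78.46, sweet potato 63.64, carrots 12, avocado 8.387.
Take 3 servings of strawberries: spends $3.90, +306.0 mg vitamin C (running total 306.0 mg).
Take 1 serving of sweet potato: spends $0.55, +35.0 mg vitamin C (running total 341.0 mg).
Take 1 serving of carrots: spends $0.50, +6.0 mg vitamin C (running total 347.0 mg).
Take 1.806 servings of avocado: spends $2.80, +23.5 mg vitamin C (running total 370.5 mg).
Greedy by best ratio exhausts the cost allowance optimally: 370.5 mg.

370.5 mg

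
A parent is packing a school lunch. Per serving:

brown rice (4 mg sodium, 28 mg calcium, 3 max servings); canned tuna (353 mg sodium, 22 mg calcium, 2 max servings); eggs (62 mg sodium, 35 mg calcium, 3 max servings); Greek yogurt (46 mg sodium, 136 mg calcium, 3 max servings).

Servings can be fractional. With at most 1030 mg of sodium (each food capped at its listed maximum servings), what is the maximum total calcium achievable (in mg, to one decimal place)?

640.3 mg

Calcium per mg sodium: brown rice 7, Greek yogurt 2.957, eggs 0.5645, canned tuna 0.06232.
Take 3 servings of brown rice: uses 12 mg sodium, +84.0 mg calcium (running total 84.0 mg).
Take 3 servings of Greek yogurt: uses 138 mg sodium, +408.0 mg calcium (running total 492.0 mg).
Take 3 servings of eggs: uses 186 mg sodium, +105.0 mg calcium (running total 597.0 mg).
Take 1.966 servings of canned tuna: uses 694 mg sodium, +43.3 mg calcium (running total 640.3 mg).
Filling greedily by calcium-per-mg sodium is optimal for one linear limit, giving 640.3 mg.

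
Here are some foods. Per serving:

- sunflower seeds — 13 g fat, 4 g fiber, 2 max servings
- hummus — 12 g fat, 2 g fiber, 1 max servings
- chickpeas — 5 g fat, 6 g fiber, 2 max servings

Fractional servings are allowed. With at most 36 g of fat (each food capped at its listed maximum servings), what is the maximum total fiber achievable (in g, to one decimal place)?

Fiber per g fat: chickpeas 1.2, sunflower seeds 0.3077, hummus 0.1667.
Take 2 servings of chickpeas: uses 10 g fat, +12.0 g fiber (running total 12.0 g).
Take 2 servings of sunflower seeds: uses 26 g fat, +8.0 g fiber (running total 20.0 g).
Filling greedily by fiber-per-g fat is optimal for one linear limit, giving 20.0 g.

20.0 g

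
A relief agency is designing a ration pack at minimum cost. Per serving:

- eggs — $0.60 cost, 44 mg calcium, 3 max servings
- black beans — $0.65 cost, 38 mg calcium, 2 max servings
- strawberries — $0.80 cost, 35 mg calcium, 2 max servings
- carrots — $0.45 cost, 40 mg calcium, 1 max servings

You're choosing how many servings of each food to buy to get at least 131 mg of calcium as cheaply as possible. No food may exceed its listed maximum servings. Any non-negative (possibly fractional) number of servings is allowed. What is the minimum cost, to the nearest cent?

$1.69

Cost per mg of calcium: carrots $0.0112, eggs $0.0136, black beans $0.0171, strawberries $0.0229.
Take 1 serving of carrots: +40.0 mg calcium for $0.45 (total $0.45, still need 91.0 mg).
Take 2.068 servings of eggs: +91.0 mg calcium for $1.24 (total $1.69, still need 0.0 mg).
Filling from the cheapest source first is optimal under one linear minimum: $1.69.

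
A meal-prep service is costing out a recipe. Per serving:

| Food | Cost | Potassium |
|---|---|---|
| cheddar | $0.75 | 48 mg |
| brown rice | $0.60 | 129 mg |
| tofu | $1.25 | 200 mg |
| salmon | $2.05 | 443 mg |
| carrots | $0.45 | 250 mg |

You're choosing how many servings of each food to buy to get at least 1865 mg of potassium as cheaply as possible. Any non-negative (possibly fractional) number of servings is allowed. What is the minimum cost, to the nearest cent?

Cost per mg of potassium: carrots $0.0018, salmon $0.0046, brown rice $0.0047, tofu $0.0063, cheddar $0.0156.
With no serving limits, use only carrots: 1865 mg / 250 mg = 7.46 servings × $0.45 = $3.36.

$3.36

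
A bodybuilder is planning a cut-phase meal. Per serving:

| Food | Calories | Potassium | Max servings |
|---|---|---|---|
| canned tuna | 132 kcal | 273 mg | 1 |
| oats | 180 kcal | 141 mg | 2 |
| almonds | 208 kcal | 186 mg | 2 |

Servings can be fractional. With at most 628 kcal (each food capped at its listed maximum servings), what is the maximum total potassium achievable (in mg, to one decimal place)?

707.7 mg

Potassium per kcal: canned tuna 2.068, almonds 0.8942, oats 0.7833.
Take 1 serving of canned tuna: uses 132 kcal, +273.0 mg potassium (running total 273.0 mg).
Take 2 servings of almonds: uses 416 kcal, +372.0 mg potassium (running total 645.0 mg).
Take 0.4444 servings of oats: uses 80 kcal, +62.7 mg potassium (running total 707.7 mg).
Greedy by best ratio exhausts the calories allowance optimally: 707.7 mg.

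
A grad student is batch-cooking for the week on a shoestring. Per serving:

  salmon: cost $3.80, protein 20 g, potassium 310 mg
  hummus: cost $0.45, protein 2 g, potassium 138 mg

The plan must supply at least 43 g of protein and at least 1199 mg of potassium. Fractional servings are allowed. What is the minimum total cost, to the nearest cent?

$8.52

Minimising a linear cost over {protein ≥ 43, potassium ≥ 1199, servings ≥ 0} — the optimum is at a vertex, using one or two foods.
salmon only: max(43/20, 1199/310) = 3.868 servings → $14.70.
hummus only: max(43/2, 1199/138) = 21.5 servings → $9.68.
salmon + hummus with both tight: 1.652 servings and 4.977 servings → $8.52.
So the least-cost plan costs $8.52.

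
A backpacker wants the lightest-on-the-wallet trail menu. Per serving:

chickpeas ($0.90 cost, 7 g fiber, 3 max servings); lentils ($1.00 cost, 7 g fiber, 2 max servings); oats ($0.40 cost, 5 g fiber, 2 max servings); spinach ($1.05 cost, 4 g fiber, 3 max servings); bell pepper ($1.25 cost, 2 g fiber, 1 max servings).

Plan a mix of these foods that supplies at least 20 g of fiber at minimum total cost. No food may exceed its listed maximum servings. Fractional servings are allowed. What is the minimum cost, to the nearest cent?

Cost per g of fiber: oats $0.0800, chickpeas $0.1286, lentils $0.1429, spinach $0.2625, bell pepper $0.6250.
Take 2 servings of oats: +10.0 g fiber for $0.80 (total $0.80, still need 10.0 g).
Take 1.429 servings of chickpeas: +10.0 g fiber for $1.29 (total $2.09, still need 0.0 g).
Greedy by cheapest-per-g is optimal for a single linear constraint, so the minimum cost is $2.09.

$2.09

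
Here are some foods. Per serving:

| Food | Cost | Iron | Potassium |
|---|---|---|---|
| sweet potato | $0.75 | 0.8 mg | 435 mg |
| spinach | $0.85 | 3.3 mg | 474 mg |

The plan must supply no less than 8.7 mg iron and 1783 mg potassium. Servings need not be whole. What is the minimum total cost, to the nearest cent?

Compare the cost at each extreme point of the feasible region.
sweet potato only: max(8.7/0.8, 1783/435) = 10.88 servings → $8.16.
spinach only: max(8.7/3.3, 1783/474) = 3.762 servings → $3.20.
sweet potato + spinach with both tight: 1.666 servings and 2.232 servings → $3.15.
Cheapest feasible corner: $3.15.

$3.15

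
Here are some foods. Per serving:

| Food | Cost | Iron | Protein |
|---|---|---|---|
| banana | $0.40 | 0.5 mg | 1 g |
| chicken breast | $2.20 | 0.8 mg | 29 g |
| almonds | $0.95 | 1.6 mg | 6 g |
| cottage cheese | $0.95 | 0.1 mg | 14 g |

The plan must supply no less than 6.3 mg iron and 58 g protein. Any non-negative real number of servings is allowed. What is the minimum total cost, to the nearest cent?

banana only: max(6.3/0.5, 58/1) = 58 servings → $23.20.
chicken breast only: max(6.3/0.8, 58/29) = 7.875 servings → $17.32.
almonds only: max(6.3/1.6, 58/6) = 9.667 servings → $9.18.
cottage cheese only: max(6.3/0.1, 58/14) = 63 servings → $59.85.
banana + chicken breast with both tight: 9.949 servings and 1.657 servings → $7.62.
banana + almonds with both targets exact would need a negative amount; discard.
banana + cottage cheese with both tight: 11.94 servings and 3.29 servings → $7.90.
chicken breast + almonds with both tight: 1.322 servings and 3.276 servings → $6.02.
chicken breast + cottage cheese with both targets exact would need a negative amount; discard.
almonds + cottage cheese with both tight: 3.78 servings and 2.523 servings → $5.99.
So the least-cost plan costs $5.99.

$5.99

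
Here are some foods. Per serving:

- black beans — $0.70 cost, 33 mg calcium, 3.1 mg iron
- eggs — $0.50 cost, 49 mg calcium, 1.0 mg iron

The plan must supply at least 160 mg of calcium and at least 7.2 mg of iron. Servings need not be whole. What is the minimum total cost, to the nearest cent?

An LP optimum is at a vertex; with two nutrient constraints at most two foods are used. Check each candidate.
black beans only: max(160/33, 7.2/3.1) = 4.848 servings → $3.39.
eggs only: max(160/49, 7.2/1.0) = 7.2 servings → $3.60.
black beans + eggs with both tight: 1.622 servings and 2.173 servings → $2.22.
The minimum over all feasible corners is $2.22.

$2.22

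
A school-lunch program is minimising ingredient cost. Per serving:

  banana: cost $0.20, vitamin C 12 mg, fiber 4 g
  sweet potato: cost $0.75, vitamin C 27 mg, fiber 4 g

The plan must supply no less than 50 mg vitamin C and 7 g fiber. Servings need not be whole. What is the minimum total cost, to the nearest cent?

$0.83

Check every corner: each single food scaled to meet both minima, and each pair solved so both constraints bind.
banana only: max(50/12, 7/4) = 4.167 servings → $0.83.
sweet potato only: max(50/27, 7/4) = 1.852 servings → $1.39.
banana + sweet potato: the both-tight solution has a negative serving — not a feasible corner.
The minimum over all feasible corners is $0.83.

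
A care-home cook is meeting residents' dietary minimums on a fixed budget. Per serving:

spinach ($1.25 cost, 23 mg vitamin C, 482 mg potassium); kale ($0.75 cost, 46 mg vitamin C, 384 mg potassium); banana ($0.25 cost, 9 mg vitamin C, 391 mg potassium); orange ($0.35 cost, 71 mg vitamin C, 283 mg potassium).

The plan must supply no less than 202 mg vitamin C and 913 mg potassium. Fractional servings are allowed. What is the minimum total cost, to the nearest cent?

$1.06

A basic optimal solution has at most two foods positive. Try each food alone and each pair with both targets met exactly.
spinach only: max(202/23, 913/482) = 8.783 servings → $10.98.
kale only: max(202/46, 913/384) = 4.391 servings → $3.29.
banana only: max(202/9, 913/391) = 22.44 servings → $5.61.
orange only: max(202/71, 913/283) = 3.226 servings → $1.13.
spinach + kale: intersection lies outside the first quadrant.
spinach + banana with both targets exact would need a negative amount; discard.
spinach + orange with both tight: 0.2763 servings and 2.756 servings → $1.31.
kale + banana with both targets exact would need a negative amount; discard.
kale + orange with both tight: 0.5375 servings and 2.497 servings → $1.28.
banana + orange with both tight: 0.3037 servings and 2.807 servings → $1.06.
The minimum over all feasible corners is $1.06.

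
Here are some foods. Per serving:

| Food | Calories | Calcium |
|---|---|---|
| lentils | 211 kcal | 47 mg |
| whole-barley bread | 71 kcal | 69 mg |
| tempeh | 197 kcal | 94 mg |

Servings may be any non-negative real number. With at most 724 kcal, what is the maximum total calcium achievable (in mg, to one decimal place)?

Calcium per kcal: whole-barley bread 0.9718, tempeh 0.4772, lentils 0.2227.
With no serving limits, spend the whole calories allowance on whole-barley bread: 724 kcal / 71 kcal × 69 mg = 703.6 mg.

703.6 mg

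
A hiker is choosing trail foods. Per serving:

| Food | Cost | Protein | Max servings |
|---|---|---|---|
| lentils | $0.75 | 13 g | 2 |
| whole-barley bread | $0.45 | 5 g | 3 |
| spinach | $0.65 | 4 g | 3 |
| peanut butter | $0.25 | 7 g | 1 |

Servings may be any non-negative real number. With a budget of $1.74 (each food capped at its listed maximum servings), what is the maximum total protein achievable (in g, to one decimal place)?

Protein per dollar: peanut butter 28, lentils 17.33, whole-barley bread 11.11, spinach 6.154.
Take 1 serving of peanut butter: spends $0.25, +7.0 g protein (running total 7.0 g).
Take 1.987 servings of lentils: spends $1.49, +25.8 g protein (running total 32.8 g).
Greedy by best ratio exhausts the cost allowance optimally: 32.8 g.

32.8 g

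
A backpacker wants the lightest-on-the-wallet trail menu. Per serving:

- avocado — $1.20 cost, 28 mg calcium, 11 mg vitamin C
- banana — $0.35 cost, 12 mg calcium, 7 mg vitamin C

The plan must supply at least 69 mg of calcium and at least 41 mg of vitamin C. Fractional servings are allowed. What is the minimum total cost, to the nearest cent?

$2.05

With two linear requirements the optimum uses one or two foods; enumerate the corners.
avocado only: max(69/28, 41/11) = 3.727 servings → $4.47.
banana only: max(69/12, 41/7) = 5.857 servings → $2.05.
avocado + banana with both targets exact would need a negative amount; discard.
So the least-cost plan costs $2.05.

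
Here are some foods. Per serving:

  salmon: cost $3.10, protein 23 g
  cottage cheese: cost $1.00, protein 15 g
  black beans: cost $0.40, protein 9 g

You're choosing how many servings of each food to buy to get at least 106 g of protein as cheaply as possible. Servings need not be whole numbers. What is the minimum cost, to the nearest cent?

$4.71

Cost per g of protein: black beans $0.0444, cottage cheese $0.0667, salmon $0.1348.
With no serving limits, use only black beans: 106 g / 9 g = 11.78 servings × $0.40 = $4.71.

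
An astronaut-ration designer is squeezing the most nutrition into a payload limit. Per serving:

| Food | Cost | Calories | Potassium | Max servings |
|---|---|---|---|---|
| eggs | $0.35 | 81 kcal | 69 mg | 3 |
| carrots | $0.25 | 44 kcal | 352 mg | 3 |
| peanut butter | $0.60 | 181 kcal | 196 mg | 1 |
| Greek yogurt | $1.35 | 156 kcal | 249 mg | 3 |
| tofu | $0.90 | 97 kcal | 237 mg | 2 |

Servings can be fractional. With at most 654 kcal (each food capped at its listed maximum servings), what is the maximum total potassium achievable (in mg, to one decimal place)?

Potassium per kcal: carrots 8, tofu 2.443, Greek yogurt 1.596, peanut butter 1.083, eggs 0.8519.
Take 3 servings of carrots: uses 132 kcal, +1056.0 mg potassium (running total 1056.0 mg).
Take 2 servings of tofu: uses 194 kcal, +474.0 mg potassium (running total 1530.0 mg).
Take 2.103 servings of Greek yogurt: uses 328 kcal, +523.5 mg potassium (running total 2053.5 mg).
Filling greedily by potassium-per-kcal is optimal for one linear limit, giving 2053.5 mg.

2053.5 mg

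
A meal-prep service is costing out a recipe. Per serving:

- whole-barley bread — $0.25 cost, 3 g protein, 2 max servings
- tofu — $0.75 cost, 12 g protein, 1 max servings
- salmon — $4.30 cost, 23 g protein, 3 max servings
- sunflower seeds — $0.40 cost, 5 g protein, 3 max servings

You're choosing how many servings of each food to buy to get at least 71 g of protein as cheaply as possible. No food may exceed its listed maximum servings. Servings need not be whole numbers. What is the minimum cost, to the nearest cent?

$9.55

Cost per g of protein: tofu $0.0625, sunflower seeds $0.0800, whole-barley bread $0.0833, salmon $0.1870.
Take 1 serving of tofu: +12.0 g protein for $0.75 (total $0.75, still need 59.0 g).
Take 3 servings of sunflower seeds: +15.0 g protein for $1.20 (total $1.95, still need 44.0 g).
Take 2 servings of whole-barley bread: +6.0 g protein for $0.50 (total $2.45, still need 38.0 g).
Take 1.652 servings of salmon: +38.0 g protein for $7.10 (total $9.55, still need 0.0 g).
Greedy by cheapest-per-g is optimal for a single linear constraint, so the minimum cost is $9.55.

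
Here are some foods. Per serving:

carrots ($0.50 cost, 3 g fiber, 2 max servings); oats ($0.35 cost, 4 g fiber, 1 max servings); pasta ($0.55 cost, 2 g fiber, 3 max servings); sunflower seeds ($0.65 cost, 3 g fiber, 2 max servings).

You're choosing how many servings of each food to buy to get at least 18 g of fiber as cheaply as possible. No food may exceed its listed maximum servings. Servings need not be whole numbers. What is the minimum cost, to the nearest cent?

Cost per g of fiber: oats $0.0875, carrots $0.1667, sunflower seeds $0.2167, pasta $0.2750.
Take 1 serving of oats: +4.0 g fiber for $0.35 (total $0.35, still need 14.0 g).
Take 2 servings of carrots: +6.0 g fiber for $1.00 (total $1.35, still need 8.0 g).
Take 2 servings of sunflower seeds: +6.0 g fiber for $1.30 (total $2.65, still need 2.0 g).
Take 1 serving of pasta: +2.0 g fiber for $0.55 (total $3.20, still need 0.0 g).
Filling from the cheapest source first is optimal under one linear minimum: $3.20.

$3.20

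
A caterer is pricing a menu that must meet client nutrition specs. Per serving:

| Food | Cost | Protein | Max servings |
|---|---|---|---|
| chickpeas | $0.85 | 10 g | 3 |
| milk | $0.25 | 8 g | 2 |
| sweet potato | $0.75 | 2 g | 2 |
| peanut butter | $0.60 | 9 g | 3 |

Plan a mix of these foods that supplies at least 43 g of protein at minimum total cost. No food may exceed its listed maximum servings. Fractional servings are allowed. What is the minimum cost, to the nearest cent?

$2.30

Cost per g of protein: milk $0.0312, peanut butter $0.0667, chickpeas $0.0850, sweet potato $0.3750.
Take 2 servings of milk: +16.0 g protein for $0.50 (total $0.50, still need 27.0 g).
Take 3 servings of peanut butter: +27.0 g protein for $1.80 (total $2.30, still need 0.0 g).
Greedy by cheapest-per-g is optimal for a single linear constraint, so the minimum cost is $2.30.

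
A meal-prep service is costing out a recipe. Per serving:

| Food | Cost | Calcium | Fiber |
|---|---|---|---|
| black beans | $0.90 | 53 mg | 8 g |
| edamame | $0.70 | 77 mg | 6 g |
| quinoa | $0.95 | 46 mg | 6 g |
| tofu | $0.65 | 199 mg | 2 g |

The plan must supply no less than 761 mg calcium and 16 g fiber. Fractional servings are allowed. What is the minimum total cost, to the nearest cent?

$3.20

Minimising a linear cost over {calcium ≥ 761, fiber ≥ 16, servings ≥ 0} — the optimum is at a vertex, using one or two foods.
black beans only: max(761/53, 16/8) = 14.36 servings → $12.92.
edamame only: max(761/77, 16/6) = 9.883 servings → $6.92.
quinoa only: max(761/46, 16/6) = 16.54 servings → $15.72.
tofu only: max(761/199, 16/2) = 8 servings → $5.20.
black beans + edamame: the both-tight solution has a negative serving — not a feasible corner.
black beans + quinoa with both targets exact would need a negative amount; discard.
black beans + tofu with both tight: 1.118 servings and 3.526 servings → $3.30.
edamame + quinoa: intersection lies outside the first quadrant.
edamame + tofu with both tight: 1.598 servings and 3.206 servings → $3.20.
quinoa + tofu with both tight: 1.508 servings and 3.475 servings → $3.69.
The minimum over all feasible corners is $3.20.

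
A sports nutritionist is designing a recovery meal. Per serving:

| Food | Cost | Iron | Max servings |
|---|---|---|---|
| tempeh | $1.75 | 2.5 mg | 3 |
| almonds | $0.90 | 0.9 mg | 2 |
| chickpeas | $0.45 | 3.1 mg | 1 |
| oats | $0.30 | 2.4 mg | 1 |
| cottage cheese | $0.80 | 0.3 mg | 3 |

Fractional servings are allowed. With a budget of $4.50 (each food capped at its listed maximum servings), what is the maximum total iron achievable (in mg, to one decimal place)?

10.9 mg

Iron per dollar: oats 8, chickpeas 6.889, tempeh 1.429, almonds 1, cottage cheese 0.375.
Take 1 serving of oats: spends $0.30, +2.4 mg iron (running total 2.4 mg).
Take 1 serving of chickpeas: spends $0.45, +3.1 mg iron (running total 5.5 mg).
Take 2.143 servings of tempeh: spends $3.75, +5.4 mg iron (running total 10.9 mg).
Greedy by best ratio exhausts the cost allowance optimally: 10.9 mg.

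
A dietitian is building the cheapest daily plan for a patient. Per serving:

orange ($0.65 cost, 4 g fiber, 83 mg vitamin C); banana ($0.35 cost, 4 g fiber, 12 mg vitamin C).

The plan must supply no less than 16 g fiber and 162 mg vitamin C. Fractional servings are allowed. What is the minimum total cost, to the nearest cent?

Check every corner: each single food scaled to meet both minima, and each pair solved so both constraints bind.
orange only: max(16/4, 162/83) = 4 servings → $2.60.
banana only: max(16/4, 162/12) = 13.5 servings → $4.72.
orange + banana with both tight: 1.606 servings and 2.394 servings → $1.88.
The minimum over all feasible corners is $1.88.

$1.88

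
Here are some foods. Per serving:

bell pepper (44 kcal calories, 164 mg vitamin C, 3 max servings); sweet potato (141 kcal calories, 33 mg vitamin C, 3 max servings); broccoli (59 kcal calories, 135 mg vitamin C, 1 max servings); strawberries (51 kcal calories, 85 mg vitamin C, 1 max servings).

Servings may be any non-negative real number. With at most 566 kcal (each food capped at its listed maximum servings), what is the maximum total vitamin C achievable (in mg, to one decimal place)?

787.8 mg

Vitamin C per kcal: bell pepper 3.727, broccoli 2.288, strawberries 1.667, sweet potato 0.234.
Take 3 servings of bell pepper: uses 132 kcal, +492.0 mg vitamin C (running total 492.0 mg).
Take 1 serving of broccoli: uses 59 kcal, +135.0 mg vitamin C (running total 627.0 mg).
Take 1 serving of strawberries: uses 51 kcal, +85.0 mg vitamin C (running total 712.0 mg).
Take 2.298 servings of sweet potato: uses 324 kcal, +75.8 mg vitamin C (running total 787.8 mg).
Filling greedily by vitamin C-per-kcal is optimal for one linear limit, giving 787.8 mg.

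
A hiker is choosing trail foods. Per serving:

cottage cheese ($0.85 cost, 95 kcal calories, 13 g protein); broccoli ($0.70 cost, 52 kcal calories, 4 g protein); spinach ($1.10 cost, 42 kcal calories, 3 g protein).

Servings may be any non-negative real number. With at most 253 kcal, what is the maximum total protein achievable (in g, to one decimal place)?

Protein per kcal: cottage cheese 0.1368, broccoli 0.07692, spinach 0.07143.
With no serving limits, spend the whole calories allowance on cottage cheese: 253 kcal / 95 kcal × 13 g = 34.6 g.

34.6 g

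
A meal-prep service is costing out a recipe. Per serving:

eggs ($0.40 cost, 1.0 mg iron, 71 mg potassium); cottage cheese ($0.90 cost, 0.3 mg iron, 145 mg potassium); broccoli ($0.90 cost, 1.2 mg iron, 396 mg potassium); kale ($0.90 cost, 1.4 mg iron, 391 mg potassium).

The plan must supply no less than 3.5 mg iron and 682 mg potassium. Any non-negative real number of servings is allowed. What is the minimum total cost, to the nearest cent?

$1.91

With two linear requirements the optimum uses one or two foods; enumerate the corners.
eggs only: max(3.5/1.0, 682/71) = 9.606 servings → $3.84.
cottage cheese only: max(3.5/0.3, 682/145) = 11.67 servings → $10.50.
broccoli only: max(3.5/1.2, 682/396) = 2.917 servings → $2.62.
kale only: max(3.5/1.4, 682/391) = 2.5 servings → $2.25.
eggs + cottage cheese with both tight: 2.449 servings and 3.504 servings → $4.13.
eggs + broccoli with both tight: 1.826 servings and 1.395 servings → $1.99.
eggs + kale with both tight: 1.419 servings and 1.487 servings → $1.91.
cottage cheese + broccoli with both targets exact would need a negative amount; discard.
cottage cheese + kale with both targets exact would need a negative amount; discard.
broccoli + kale with both targets exact would need a negative amount; discard.
Cheapest feasible corner: $1.91.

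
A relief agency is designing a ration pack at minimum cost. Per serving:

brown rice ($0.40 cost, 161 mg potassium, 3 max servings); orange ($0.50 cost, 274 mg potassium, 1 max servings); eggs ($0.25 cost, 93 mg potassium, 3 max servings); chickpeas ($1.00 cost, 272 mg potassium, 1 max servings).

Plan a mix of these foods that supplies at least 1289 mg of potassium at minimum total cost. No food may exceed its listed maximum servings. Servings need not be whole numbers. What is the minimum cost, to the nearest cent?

Cost per mg of potassium: orange $0.0018, brown rice $0.0025, eggs $0.0027, chickpeas $0.0037.
Take 1 serving of orange: +274.0 mg potassium for $0.50 (total $0.50, still need 1015.0 mg).
Take 3 servings of brown rice: +483.0 mg potassium for $1.20 (total $1.70, still need 532.0 mg).
Take 3 servings of eggs: +279.0 mg potassium for $0.75 (total $2.45, still need 253.0 mg).
Take 0.9301 servings of chickpeas: +253.0 mg potassium for $0.93 (total $3.38, still need 0.0 mg).
Greedy by cheapest-per-mg is optimal for a single linear constraint, so the minimum cost is $3.38.

$3.38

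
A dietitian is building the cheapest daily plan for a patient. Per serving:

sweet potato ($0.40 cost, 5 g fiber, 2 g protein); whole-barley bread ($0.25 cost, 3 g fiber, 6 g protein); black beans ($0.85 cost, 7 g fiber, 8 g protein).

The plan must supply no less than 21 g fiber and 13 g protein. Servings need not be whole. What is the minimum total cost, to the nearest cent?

For a min-cost LP with two ≥-constraints, a basic feasible solution has at most two positive variables.
sweet potato only: max(21/5, 13/2) = 6.5 servings → $2.60.
whole-barley bread only: max(21/3, 13/6) = 7 servings → $1.75.
black beans only: max(21/7, 13/8) = 3 servings → $2.55.
sweet potato + whole-barley bread with both tight: 3.625 servings and 0.9583 servings → $1.69.
sweet potato + black beans with both tight: 2.962 servings and 0.8846 servings → $1.94.
whole-barley bread + black beans: the both-tight solution has a negative serving — not a feasible corner.
So the least-cost plan costs $1.69.

$1.69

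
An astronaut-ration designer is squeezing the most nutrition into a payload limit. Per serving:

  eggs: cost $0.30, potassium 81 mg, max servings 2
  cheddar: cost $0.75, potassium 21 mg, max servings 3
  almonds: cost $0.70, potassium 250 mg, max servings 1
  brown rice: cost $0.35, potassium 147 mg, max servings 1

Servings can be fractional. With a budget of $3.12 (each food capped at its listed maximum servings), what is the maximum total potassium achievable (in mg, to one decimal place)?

Potassium per dollar: brown rice 420, almonds 357.1, eggs 270, cheddar 28.
Take 1 serving of brown rice: spends $0.35, +147.0 mg potassium (running total 147.0 mg).
Take 1 serving of almonds: spends $0.70, +250.0 mg potassium (running total 397.0 mg).
Take 2 servings of eggs: spends $0.60, +162.0 mg potassium (running total 559.0 mg).
Take 1.96 servings of cheddar: spends $1.47, +41.2 mg potassium (running total 600.2 mg).
Greedy by best ratio exhausts the cost allowance optimally: 600.2 mg.

600.2 mg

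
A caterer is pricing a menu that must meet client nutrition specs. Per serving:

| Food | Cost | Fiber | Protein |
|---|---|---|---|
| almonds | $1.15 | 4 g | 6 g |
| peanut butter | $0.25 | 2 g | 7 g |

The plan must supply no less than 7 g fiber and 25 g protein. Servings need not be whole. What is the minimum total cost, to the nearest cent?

$0.89

The cheapest plan sits at a corner of the feasible region — with two constraints it uses at most two foods.
almonds only: max(7/4, 25/6) = 4.167 servings → $4.79.
peanut butter only: max(7/2, 25/7) = 3.571 servings → $0.89.
almonds + peanut butter: the both-tight solution has a negative serving — not a feasible corner.
The minimum over all feasible corners is $0.89.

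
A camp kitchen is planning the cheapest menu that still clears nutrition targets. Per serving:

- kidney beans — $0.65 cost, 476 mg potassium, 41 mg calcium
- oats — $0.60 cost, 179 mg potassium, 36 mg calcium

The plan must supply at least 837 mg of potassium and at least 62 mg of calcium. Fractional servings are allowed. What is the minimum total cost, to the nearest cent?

$1.14

kidney beans only: max(837/476, 62/41) = 1.758 servings → $1.14.
oats only: max(837/179, 62/36) = 4.676 servings → $2.81.
kidney beans + oats: the both-tight solution has a negative serving — not a feasible corner.
Cheapest feasible corner: $1.14.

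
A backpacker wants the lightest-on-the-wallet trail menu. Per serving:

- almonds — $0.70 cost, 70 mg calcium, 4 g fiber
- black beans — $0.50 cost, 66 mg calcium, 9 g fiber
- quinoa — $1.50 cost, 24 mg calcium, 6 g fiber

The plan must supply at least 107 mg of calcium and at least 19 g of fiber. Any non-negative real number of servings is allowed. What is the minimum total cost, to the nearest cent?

At the optimum either one food covers both requirements or two foods hit both targets exactly; no other combination can be cheaper.
almonds only: max(107/70, 19/4) = 4.75 servings → $3.33.
black beans only: max(107/66, 19/9) = 2.111 servings → $1.06.
quinoa only: max(107/24, 19/6) = 4.458 servings → $6.69.
almonds + black beans: intersection lies outside the first quadrant.
almonds + quinoa with both tight: 0.5741 servings and 2.784 servings → $4.58.
black beans + quinoa with both tight: 1.033 servings and 1.617 servings → $2.94.
So the least-cost plan costs $1.06.

$1.06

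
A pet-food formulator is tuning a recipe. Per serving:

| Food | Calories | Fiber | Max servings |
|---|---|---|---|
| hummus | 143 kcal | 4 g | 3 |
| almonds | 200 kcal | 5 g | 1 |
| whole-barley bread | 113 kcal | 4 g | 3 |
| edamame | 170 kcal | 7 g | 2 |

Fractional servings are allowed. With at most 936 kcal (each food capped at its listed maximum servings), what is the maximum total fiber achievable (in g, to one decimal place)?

Fiber per kcal: edamame 0.04118, whole-barley bread 0.0354, hummus 0.02797, almonds 0.025.
Take 2 servings of edamame: uses 340 kcal, +14.0 g fiber (running total 14.0 g).
Take 3 servings of whole-barley bread: uses 339 kcal, +12.0 g fiber (running total 26.0 g).
Take 1.797 servings of hummus: uses 257 kcal, +7.2 g fiber (running total 33.2 g).
Greedy by best ratio exhausts the calories allowance optimally: 33.2 g.

33.2 g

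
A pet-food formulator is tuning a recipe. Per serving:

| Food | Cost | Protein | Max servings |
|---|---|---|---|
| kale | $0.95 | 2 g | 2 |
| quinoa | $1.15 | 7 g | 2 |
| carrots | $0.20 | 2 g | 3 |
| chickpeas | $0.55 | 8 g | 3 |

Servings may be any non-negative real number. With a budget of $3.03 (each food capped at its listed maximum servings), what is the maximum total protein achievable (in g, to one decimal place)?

Protein per dollar: chickpeas 14.55, carrots 10, quinoa 6.087, kale 2.105.
Take 3 servings of chickpeas: spends $1.65, +24.0 g protein (running total 24.0 g).
Take 3 servings of carrots: spends $0.60, +6.0 g protein (running total 30.0 g).
Take 0.6783 servings of quinoa: spends $0.78, +4.7 g protein (running total 34.7 g).
Greedy by best ratio exhausts the cost allowance optimally: 34.7 g.

34.7 g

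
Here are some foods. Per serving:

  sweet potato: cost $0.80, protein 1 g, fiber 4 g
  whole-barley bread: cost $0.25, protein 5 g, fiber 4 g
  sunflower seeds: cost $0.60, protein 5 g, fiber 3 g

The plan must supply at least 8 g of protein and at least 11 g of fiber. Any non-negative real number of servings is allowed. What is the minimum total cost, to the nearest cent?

Check every corner: each single food scaled to meet both minima, and each pair solved so both constraints bind.
sweet potato only: max(8/1, 11/4) = 8 servings → $6.40.
whole-barley bread only: max(8/5, 11/4) = 2.75 servings → $0.69.
sunflower seeds only: max(8/5, 11/3) = 3.667 servings → $2.20.
sweet potato + whole-barley bread with both tight: 1.438 servings and 1.312 servings → $1.48.
sweet potato + sunflower seeds with both tight: 1.824 servings and 1.235 servings → $2.20.
whole-barley bread + sunflower seeds with both targets exact would need a negative amount; discard.
The minimum over all feasible corners is $0.69.

$0.69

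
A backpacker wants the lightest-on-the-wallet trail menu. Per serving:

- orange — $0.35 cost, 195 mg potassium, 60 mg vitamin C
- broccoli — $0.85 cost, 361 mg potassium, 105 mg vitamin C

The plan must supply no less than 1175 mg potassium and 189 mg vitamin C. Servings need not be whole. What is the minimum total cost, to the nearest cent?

$2.11

orange only: max(1175/195, 189/60) = 6.026 servings → $2.11.
broccoli only: max(1175/361, 189/105) = 3.255 servings → $2.77.
orange + broccoli: intersection lies outside the first quadrant.
So the least-cost plan costs $2.11.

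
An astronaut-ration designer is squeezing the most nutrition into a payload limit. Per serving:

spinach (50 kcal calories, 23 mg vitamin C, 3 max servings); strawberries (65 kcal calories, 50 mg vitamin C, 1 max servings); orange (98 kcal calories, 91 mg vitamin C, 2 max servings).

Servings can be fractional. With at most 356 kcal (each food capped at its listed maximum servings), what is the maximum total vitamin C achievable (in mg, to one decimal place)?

Vitamin C per kcal: orange 0.9286, strawberries 0.7692, spinach 0.46.
Take 2 servings of orange: uses 196 kcal, +182.0 mg vitamin C (running total 182.0 mg).
Take 1 serving of strawberries: uses 65 kcal, +50.0 mg vitamin C (running total 232.0 mg).
Take 1.9 servings of spinach: uses 95 kcal, +43.7 mg vitamin C (running total 275.7 mg).
Filling greedily by vitamin C-per-kcal is optimal for one linear limit, giving 275.7 mg.

275.7 mg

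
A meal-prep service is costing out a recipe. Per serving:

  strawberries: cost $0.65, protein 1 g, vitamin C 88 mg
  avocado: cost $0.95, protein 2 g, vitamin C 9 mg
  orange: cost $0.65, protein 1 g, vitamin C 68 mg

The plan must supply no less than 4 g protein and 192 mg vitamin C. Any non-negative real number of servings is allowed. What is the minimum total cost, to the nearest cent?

For a min-cost LP with two ≥-constraints, a basic feasible solution has at most two positive variables.
strawberries only: max(4/1, 192/88) = 4 servings → $2.60.
avocado only: max(4/2, 192/9) = 21.33 servings → $20.27.
orange only: max(4/1, 192/68) = 4 servings → $2.60.
strawberries + avocado with both tight: 2.084 servings and 0.9581 servings → $2.26.
strawberries + orange: intersection lies outside the first quadrant.
avocado + orange with both tight: 0.6299 servings and 2.74 servings → $2.38.
The minimum over all feasible corners is $2.26.

$2.26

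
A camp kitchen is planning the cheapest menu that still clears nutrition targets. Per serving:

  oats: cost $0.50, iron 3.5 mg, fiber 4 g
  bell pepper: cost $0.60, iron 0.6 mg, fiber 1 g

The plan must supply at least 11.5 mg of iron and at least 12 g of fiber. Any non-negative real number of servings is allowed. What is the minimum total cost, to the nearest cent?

A basic optimal solution has at most two foods positive. Try each food alone and each pair with both targets met exactly.
oats only: max(11.5/3.5, 12/4) = 3.286 servings → $1.64.
bell pepper only: max(11.5/0.6, 12/1) = 19.17 servings → $11.50.
oats + bell pepper with both targets exact would need a negative amount; discard.
So the least-cost plan costs $1.64.

$1.64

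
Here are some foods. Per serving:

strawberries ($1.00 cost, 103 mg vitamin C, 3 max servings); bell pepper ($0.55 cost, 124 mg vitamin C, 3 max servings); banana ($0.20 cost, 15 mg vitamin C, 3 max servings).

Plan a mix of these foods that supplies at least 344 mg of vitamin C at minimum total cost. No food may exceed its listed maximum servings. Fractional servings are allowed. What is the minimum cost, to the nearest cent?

$1.53

Cost per mg of vitamin C: bell pepper $0.0044, strawberries $0.0097, banana $0.0133.
Take 2.774 servings of bell pepper: +344.0 mg vitamin C for $1.53 (total $1.53, still need 0.0 mg).
Greedy by cheapest-per-mg is optimal for a single linear constraint, so the minimum cost is $1.53.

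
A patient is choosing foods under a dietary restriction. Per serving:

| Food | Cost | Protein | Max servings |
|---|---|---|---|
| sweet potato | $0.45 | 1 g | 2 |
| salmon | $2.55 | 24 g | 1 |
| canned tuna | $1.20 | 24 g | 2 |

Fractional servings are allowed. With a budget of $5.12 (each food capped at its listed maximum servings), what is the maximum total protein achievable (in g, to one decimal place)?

Protein per dollar: canned tuna 20, salmon 9.412, sweet potato 2.222.
Take 2 servings of canned tuna: spends $2.40, +48.0 g protein (running total 48.0 g).
Take 1 serving of salmon: spends $2.55, +24.0 g protein (running total 72.0 g).
Take 0.3778 servings of sweet potato: spends $0.17, +0.4 g protein (running total 72.4 g).
Filling greedily by protein-per-dollar is optimal for one linear limit, giving 72.4 g.

72.4 g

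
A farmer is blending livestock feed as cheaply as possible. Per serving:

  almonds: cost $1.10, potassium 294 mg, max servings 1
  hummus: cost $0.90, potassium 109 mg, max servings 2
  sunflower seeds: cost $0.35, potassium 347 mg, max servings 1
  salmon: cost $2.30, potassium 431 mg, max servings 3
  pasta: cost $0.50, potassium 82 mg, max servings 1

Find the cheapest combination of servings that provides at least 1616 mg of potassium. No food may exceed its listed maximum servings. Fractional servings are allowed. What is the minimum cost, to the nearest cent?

$6.65

Cost per mg of potassium: sunflower seeds $0.0010, almonds $0.0037, salmon $0.0053, pasta $0.0061, hummus $0.0083.
Take 1 serving of sunflower seeds: +347.0 mg potassium for $0.35 (total $0.35, still need 1269.0 mg).
Take 1 serving of almonds: +294.0 mg potassium for $1.10 (total $1.45, still need 975.0 mg).
Take 2.262 servings of salmon: +975.0 mg potassium for $5.20 (total $6.65, still need 0.0 mg).
Filling from the cheapest source first is optimal under one linear minimum: $6.65.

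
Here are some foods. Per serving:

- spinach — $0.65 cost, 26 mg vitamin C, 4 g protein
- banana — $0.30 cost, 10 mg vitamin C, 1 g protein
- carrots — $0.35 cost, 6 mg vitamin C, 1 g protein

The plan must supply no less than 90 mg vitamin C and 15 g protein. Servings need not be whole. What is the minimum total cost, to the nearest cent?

Two binding constraints pin down two serving amounts, so the optimal mix uses at most two foods. The candidates are each food alone (scaled to the tighter of vitamin C/protein) and each pair with both constraints tight.
spinach only: max(90/26, 15/4) = 3.75 servings → $2.44.
banana only: max(90/10, 15/1) = 15 servings → $4.50.
carrots only: max(90/6, 15/1) = 15 servings → $5.25.
spinach + banana: the both-tight solution has a negative serving — not a feasible corner.
spinach + carrots with both tight: 0 servings and 15 servings → $5.25.
banana + carrots with both tight: 0 servings and 15 servings → $5.25.
Cheapest feasible corner: $2.44.

$2.44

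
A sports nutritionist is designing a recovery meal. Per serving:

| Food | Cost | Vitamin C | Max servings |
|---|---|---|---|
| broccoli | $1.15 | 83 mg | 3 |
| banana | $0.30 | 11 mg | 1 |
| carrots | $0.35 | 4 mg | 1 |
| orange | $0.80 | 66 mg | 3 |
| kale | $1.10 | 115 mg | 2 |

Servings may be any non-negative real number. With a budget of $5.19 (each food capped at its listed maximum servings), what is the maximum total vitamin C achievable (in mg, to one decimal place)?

Vitamin C per dollar: kale 104.5, orange 82.5, broccoli 72.17, banana 36.67, carrots 11.43.
Take 2 servings of kale: spends $2.20, +230.0 mg vitamin C (running total 230.0 mg).
Take 3 servings of orange: spends $2.40, +198.0 mg vitamin C (running total 428.0 mg).
Take 0.513 servings of broccoli: spends $0.59, +42.6 mg vitamin C (running total 470.6 mg).
Greedy by best ratio exhausts the cost allowance optimally: 470.6 mg.

470.6 mg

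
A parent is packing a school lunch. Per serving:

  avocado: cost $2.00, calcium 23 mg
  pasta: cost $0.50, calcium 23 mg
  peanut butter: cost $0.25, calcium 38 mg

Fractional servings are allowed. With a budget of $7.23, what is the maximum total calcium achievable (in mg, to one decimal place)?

1099.0 mg

Calcium per dollar: peanut butter 152, pasta 46, avocado 11.5.
With no serving limits, spend the whole cost allowance on peanut butter: $7.23 / $0.25 × 38 mg = 1099.0 mg.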